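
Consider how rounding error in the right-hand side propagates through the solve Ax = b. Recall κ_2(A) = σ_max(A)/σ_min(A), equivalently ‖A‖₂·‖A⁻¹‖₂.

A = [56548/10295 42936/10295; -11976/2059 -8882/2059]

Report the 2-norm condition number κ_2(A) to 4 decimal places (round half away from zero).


form AᵀA = [8065744/126025 6049008/126025; 6049008/126025 4537156/126025] with trace 504116/5041 and determinant 1600/5041
char-poly roots: 100 and 16/5041
κ_2(A) = √(λ_max/λ_min) = √(100 / (16/5041)) = 177.5000

177.5000


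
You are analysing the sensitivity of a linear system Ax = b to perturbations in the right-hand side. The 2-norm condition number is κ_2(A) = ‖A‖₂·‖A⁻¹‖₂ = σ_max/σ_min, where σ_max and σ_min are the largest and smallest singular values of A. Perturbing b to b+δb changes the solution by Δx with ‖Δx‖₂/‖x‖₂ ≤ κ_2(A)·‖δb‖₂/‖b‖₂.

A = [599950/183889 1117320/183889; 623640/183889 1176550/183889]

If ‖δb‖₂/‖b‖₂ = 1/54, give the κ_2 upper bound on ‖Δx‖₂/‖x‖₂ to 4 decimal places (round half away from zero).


6.9074

AᵀA = [52379300/2365193 98208000/2365193; 98208000/2365193 184141700/2365193]; tr = 13913000/139129, det = 10000/139129
eigenvalues of AᵀA: λ = (tr ± √(tr²−4·det))/2 = 100, 100/139129
so κ_2 = √(100 / (100/139129)) = 373.0000
worst-case relative error ≤ 373.0000 × 1/54 = 6.9074


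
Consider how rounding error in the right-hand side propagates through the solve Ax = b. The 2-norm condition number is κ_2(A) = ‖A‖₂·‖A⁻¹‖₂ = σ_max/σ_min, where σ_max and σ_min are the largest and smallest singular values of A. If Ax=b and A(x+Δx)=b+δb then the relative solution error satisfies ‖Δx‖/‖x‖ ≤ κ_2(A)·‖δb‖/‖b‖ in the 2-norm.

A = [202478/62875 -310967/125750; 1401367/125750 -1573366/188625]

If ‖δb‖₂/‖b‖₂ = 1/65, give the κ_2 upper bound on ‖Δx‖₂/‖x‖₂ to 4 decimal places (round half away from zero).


M = AᵀA = [3404510129/25300900 -1915004096/18975675; -1915004096/18975675 17235562489/227708100]. tr(M)=957523073/4554162, det(M)=17682025/36433296
char-poly roots: 841/4 and 21025/9108324
κ = σ_max/σ_min = (29/2)/(145/3018) = 301.8000
perturbation bound = 301.8000·1/65 = 4.6431

4.6431


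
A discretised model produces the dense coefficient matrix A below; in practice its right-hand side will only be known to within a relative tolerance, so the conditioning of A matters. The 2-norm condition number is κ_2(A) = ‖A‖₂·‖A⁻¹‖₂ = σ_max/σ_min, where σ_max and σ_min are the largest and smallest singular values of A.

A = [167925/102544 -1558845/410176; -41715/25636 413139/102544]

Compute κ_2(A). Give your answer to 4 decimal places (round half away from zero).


AᵀA = [66636225/12503296 -639137385/50013184; -639137385/50013184 6136669521/200052736]; tr = 42620409/1183744, det = 50625/295936
solving λ² − 42620409/1183744·λ + 50625/295936 = 0 gives λ = 36, 5625/1183744
σ_max=√36=6, σ_min=√(5625/1183744)=(75/1088) → κ = 87.0400

87.0400


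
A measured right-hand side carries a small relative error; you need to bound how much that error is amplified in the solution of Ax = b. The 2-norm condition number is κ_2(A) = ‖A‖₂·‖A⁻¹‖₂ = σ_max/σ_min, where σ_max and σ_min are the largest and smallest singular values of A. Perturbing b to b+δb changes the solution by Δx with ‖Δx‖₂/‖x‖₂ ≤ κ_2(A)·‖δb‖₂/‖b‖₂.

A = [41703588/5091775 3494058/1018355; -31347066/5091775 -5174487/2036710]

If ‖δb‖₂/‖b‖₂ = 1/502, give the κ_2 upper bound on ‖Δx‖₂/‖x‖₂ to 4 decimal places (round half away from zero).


0.7802

M = AᵀA = [108873111955284/1037046906025 9072689921307/207409381205; 9072689921307/207409381205 3024363237705/165927504964]. tr(M)=3024269400969/24545488900, det(M)=607228164/6136372225
solving λ² − 3024269400969/24545488900·λ + 607228164/6136372225 = 0 gives λ = 12321/100, 197136/245454889
so κ_2 = √((12321/100) / (197136/245454889)) = 391.6750
worst-case relative error ≤ 391.6750 × 1/502 = 0.7802


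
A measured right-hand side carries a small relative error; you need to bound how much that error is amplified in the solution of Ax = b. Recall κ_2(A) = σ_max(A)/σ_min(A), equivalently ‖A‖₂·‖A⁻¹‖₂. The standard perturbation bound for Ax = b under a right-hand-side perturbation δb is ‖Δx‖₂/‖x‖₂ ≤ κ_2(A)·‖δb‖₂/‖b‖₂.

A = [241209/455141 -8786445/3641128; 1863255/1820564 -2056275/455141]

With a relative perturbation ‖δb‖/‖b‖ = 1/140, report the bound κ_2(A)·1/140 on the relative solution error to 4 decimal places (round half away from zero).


M = AᵀA = [15234005889/11468696464 -33848093295/5734348232; -33848093295/5734348232 1203497217225/45874785856]. tr(M)=752191101/27290176, det(M)=2480625/436642816
char-poly roots: 441/16 and 5625/27290176
κ = σ_max/σ_min = (21/4)/(75/5224) = 365.6800
worst-case relative error ≤ 365.6800 × 1/140 = 2.6120

2.6120


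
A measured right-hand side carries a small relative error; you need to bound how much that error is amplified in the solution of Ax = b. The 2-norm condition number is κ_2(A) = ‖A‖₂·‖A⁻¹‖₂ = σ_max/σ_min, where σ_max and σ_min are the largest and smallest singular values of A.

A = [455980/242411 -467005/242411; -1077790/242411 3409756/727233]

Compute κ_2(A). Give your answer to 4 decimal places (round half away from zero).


M = AᵀA = [8103840500/347710609 -25525655260/1043131827; -25525655260/1043131827 80409934969/3129395481]. tr(M)=182335909/3721041, det(M)=240100/3721041
char-poly roots: 49 and 4900/3721041
κ = σ_max/σ_min = 7/(70/1929) = 192.9000

192.9000


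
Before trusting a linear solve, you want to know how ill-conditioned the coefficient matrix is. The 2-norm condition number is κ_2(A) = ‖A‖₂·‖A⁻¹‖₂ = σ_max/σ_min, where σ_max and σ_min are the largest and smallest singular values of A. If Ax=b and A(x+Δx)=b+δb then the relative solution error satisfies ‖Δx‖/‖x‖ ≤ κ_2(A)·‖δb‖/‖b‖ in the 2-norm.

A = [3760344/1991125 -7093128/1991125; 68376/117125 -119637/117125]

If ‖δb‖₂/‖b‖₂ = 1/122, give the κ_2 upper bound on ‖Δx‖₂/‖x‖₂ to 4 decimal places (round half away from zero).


form AᵀA = [24786147456/6343326025 -1858349304/253733041; -1858349304/253733041 87118280361/6343326025] with trace 387212553/21949225 and determinant 12446784/548730625
λ_max, λ_min = (387212553/21949225 ± √5995593985550841/19270739124025)/2 = 441/25, 28224/21949225
so κ_2 = √((441/25) / (28224/21949225)) = 117.1250
perturbation bound = 117.1250·1/122 = 0.9600

0.9600


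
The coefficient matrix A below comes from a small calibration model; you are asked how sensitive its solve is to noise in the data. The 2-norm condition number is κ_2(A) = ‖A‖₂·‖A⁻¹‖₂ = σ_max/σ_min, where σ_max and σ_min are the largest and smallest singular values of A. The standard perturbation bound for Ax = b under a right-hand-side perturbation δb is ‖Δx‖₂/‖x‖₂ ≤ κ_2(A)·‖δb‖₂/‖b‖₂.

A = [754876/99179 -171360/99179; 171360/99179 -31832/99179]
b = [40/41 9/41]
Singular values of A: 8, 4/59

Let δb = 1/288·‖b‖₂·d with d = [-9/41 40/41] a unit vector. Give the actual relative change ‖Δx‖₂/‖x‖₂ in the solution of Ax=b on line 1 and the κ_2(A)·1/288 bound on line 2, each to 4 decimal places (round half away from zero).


0.4097
0.4097

from the listed singular values, σ₁ = 8, σ_n = 4/59
κ = σ_max/σ_min = 8/(4/59) = 118.0000
worst-case relative error ≤ 118.0000 × 1/288 = 0.4097
solve Ax = b  →  x = [0.1220 -0.0274]
‖b‖₂ = 1.0000 and ‖x‖₂ = 0.1250
Δx = A⁻¹·δb where δb = 1/288·1.0000·d; ‖Δx‖ = 0.0512
dividing the unrounded norms, ‖Δx‖/‖x‖ = 0.4097
realised/bound = 1 exactly: the bound is attained for this b and d


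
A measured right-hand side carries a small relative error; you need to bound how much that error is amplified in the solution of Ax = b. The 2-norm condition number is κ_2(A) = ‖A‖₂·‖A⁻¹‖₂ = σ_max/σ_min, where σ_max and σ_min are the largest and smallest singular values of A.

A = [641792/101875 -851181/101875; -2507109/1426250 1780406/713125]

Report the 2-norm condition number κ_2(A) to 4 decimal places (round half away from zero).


AᵀA = [139227843049/3254702500 -46399380183/813675625; -46399380183/813675625 61873265869/813675625]; tr = 15468836261/130188100, det = 141158161/130188100
λ_max, λ_min = (15468836261/130188100 ± √239211386818508123721/16948941381610000)/2 = 11881/100, 11881/1301881
κ_2(A) = √(λ_max/λ_min) = √((11881/100) / (11881/1301881)) = 114.1000

114.1000


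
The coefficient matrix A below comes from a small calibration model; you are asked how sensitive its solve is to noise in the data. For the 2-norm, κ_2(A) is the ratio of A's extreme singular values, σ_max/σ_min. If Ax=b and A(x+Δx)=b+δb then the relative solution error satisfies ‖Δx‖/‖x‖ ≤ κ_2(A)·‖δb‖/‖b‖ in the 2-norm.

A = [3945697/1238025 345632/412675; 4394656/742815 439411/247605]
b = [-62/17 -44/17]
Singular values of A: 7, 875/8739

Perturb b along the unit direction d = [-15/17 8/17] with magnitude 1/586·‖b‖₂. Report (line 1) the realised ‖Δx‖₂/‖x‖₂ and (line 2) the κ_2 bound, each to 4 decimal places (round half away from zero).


0.0038
0.1193

σ_max = 7, σ_min = 875/8739
κ_2(A) = 7 / (875/8739) = 69.9120
perturbation bound = 69.9120·1/586 = 0.1193
solve Ax = b  →  x = [-6.1415 19.0159]
‖b‖₂ = 4.4721 and ‖x‖₂ = 19.9830
with δb = [-0.0067 0.0036], A·Δx = δb → ‖Δx‖ = 0.0762
dividing the unrounded norms, ‖Δx‖/‖x‖ = 0.0038
realised/bound (from unrounded values) ≈ 0.0320


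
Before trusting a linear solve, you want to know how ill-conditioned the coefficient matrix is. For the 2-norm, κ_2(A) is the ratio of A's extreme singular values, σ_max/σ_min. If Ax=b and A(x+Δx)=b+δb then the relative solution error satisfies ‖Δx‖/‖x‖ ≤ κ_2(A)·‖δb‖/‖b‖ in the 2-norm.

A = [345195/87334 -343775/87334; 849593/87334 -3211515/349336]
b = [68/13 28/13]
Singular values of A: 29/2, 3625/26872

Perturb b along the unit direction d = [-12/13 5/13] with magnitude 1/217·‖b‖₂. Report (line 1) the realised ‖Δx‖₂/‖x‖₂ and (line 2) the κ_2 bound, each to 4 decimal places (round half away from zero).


0.0065
0.4953

σ_max = 29/2, σ_min = 3625/26872
κ = σ_max/σ_min = (29/2)/(3625/26872) = 107.4880
bound on ‖Δx‖/‖x‖: κ·ε = 107.4880·1/217 = 0.4953
solve Ax = b  →  x = [-20.2498 -21.6623]
‖b‖₂ = 5.6569 and ‖x‖₂ = 29.6531
Δx = A⁻¹·δb where δb = 1/217·5.6569·d; ‖Δx‖ = 0.1932
dividing the unrounded norms, ‖Δx‖/‖x‖ = 0.0065
tightness: 0.0065 against a bound of 0.4953 (unrounded ratio ≈ 0.0132)


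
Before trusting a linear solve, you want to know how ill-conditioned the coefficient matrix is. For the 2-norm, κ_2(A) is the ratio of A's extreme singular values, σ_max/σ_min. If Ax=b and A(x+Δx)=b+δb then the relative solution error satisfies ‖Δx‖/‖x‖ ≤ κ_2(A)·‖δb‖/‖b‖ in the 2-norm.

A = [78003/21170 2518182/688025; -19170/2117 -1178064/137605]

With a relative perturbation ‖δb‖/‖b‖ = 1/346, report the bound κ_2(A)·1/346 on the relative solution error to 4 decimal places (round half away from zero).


0.3297

M = AᵀA = [42833358009/448168900 50984619021/560211125; 50984619021/560211125 242823137796/2801055625]. tr(M)=2428212249/13322500, det(M)=8503056/3330625
eigenvalues of AᵀA: λ = (tr ± √(tr²−4·det))/2 = 729/4, 46656/3330625
so κ_2 = √((729/4) / (46656/3330625)) = 114.0625
bound on ‖Δx‖/‖x‖: κ·ε = 114.0625·1/346 = 0.3297


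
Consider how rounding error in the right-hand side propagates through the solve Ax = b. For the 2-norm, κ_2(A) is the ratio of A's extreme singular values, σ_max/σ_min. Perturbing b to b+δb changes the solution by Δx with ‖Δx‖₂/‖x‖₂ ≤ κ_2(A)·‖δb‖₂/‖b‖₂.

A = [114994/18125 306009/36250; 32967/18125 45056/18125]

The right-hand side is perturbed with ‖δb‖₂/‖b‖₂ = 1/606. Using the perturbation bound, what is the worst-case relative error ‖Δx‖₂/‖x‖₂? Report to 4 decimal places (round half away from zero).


form AᵀA = [22896709/525625 30527937/525625; 30527937/525625 162818689/2102500] with trace 10176221/84100 and determinant 14641/84100
solving λ² − 10176221/84100·λ + 14641/84100 = 0 gives λ = 121, 121/84100
σ_max=√121=11, σ_min=√(121/84100)=(11/290) → κ = 290.0000
κ_2(A)·‖δb‖/‖b‖ = 0.4785

0.4785


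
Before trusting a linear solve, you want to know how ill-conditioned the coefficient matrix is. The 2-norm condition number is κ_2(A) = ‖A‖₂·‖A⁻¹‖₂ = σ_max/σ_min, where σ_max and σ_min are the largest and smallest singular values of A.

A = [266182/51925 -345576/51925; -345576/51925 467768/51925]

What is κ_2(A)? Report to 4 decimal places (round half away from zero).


AᵀA = [7611025156/107848225 -10145420208/107848225; -10145420208/107848225 13529186944/107848225]; tr = 845608484/4313929, det = 15366400/4313929
char-poly roots: 196 and 78400/4313929
κ_2(A) = √(λ_max/λ_min) = √(196 / (78400/4313929)) = 103.8500

103.8500


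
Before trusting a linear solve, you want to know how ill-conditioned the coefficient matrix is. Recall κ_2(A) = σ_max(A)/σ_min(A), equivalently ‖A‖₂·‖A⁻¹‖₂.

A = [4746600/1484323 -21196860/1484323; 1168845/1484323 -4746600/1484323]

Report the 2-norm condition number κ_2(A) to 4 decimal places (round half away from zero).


AᵀA = [14215592025/1310657209 -63153513000/1310657209; -63153513000/1310657209 280688331600/1310657209]; tr = 175433625/779689, det = 810000/779689
λ_max, λ_min = (175433625/779689 ± √30774430588280625/607914936721)/2 = 225, 3600/779689
σ_max=√225=15, σ_min=√(3600/779689)=(60/883) → κ = 220.7500

220.7500


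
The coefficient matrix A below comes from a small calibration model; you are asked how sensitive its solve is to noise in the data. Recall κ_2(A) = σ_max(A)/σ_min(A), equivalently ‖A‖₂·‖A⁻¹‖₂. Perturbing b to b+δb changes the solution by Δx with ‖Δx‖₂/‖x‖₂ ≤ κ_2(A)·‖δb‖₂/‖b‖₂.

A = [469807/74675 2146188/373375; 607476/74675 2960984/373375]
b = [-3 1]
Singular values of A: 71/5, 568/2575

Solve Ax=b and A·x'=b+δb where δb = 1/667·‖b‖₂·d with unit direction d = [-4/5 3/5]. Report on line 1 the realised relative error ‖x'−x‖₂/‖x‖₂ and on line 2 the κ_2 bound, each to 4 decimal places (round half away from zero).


largest singular value 71/5, smallest 568/2575
κ = σ_max/σ_min = (71/5)/(568/2575) = 64.3750
perturbation bound = 64.3750·1/667 = 0.0965
solve Ax = b  →  x = [-9.4305 9.8000]
2-norm of b is 3.1623; of x, 13.6005
with δb = [-0.0038 0.0028], A·Δx = δb → ‖Δx‖ = 0.0215
realised ‖Δx‖/‖x‖ = 0.0016
realised/bound (from unrounded values) ≈ 0.0164

0.0016
0.0965


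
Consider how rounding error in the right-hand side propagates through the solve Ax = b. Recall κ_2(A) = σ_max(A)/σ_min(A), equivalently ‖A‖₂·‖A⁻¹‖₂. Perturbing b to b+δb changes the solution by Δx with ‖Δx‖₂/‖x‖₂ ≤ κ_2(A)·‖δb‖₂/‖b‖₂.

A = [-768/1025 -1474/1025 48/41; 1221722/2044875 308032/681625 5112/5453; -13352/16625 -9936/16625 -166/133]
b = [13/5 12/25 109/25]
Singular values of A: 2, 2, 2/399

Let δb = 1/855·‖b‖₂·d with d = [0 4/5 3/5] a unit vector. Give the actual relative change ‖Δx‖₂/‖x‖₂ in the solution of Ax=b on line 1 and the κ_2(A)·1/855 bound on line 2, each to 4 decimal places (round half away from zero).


0.0020
0.4667

σ_max = 2, σ_min = 2/399
κ = σ_max/σ_min = 2/(2/399) = 399.0000
bound on ‖Δx‖/‖x‖: κ·ε = 399.0000·1/855 = 0.4667
solve Ax = b  →  x = [-468.4098 348.8073 130.8902]
‖b‖ = 5.0990, ‖x‖ = 598.5036
with δb = [0.0000 0.0048 0.0036], A·Δx = δb → ‖Δx‖ = 1.1898
dividing the unrounded norms, ‖Δx‖/‖x‖ = 0.0020
tightness: 0.0020 against a bound of 0.4667 (unrounded ratio ≈ 0.0043)


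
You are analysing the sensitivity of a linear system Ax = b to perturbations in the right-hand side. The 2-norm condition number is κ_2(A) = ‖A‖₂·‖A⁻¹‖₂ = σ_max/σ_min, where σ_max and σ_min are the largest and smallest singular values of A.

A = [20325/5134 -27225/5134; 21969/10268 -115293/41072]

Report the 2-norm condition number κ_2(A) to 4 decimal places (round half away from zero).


form AᵀA = [7387749/364816 -39399453/1459264; -39399453/1459264 210136041/5837056] with trace 328340025/5837056 and determinant 1265625/23348224
solving λ² − 328340025/5837056·λ + 1265625/23348224 = 0 gives λ = 225/4, 5625/5837056
so κ_2 = √((225/4) / (5625/5837056)) = 241.6000

241.6000


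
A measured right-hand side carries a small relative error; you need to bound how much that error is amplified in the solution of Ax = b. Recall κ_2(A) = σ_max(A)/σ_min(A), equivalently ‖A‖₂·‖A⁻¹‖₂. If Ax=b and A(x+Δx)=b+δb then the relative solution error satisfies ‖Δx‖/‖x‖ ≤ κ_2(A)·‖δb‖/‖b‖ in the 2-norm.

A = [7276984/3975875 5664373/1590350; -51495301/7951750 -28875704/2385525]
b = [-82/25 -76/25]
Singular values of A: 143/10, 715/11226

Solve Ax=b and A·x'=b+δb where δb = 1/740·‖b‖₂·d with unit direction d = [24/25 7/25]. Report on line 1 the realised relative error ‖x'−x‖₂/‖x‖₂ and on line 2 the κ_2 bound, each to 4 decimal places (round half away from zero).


from the listed singular values, σ₁ = 143/10, σ_n = 715/11226
condition number: (143/10) ÷ (715/11226) = 224.5200
κ_2(A)·‖δb‖/‖b‖ = 0.3034
solve Ax = b  →  x = [55.4800 -29.4309]
‖b‖ = 4.4721, ‖x‖ = 62.8030
re-solving with b+δb shifts x by Δx of norm 0.0949
dividing the unrounded norms, ‖Δx‖/‖x‖ = 0.0015
tightness: 0.0015 against a bound of 0.3034 (unrounded ratio ≈ 0.0050)

0.0015
0.3034


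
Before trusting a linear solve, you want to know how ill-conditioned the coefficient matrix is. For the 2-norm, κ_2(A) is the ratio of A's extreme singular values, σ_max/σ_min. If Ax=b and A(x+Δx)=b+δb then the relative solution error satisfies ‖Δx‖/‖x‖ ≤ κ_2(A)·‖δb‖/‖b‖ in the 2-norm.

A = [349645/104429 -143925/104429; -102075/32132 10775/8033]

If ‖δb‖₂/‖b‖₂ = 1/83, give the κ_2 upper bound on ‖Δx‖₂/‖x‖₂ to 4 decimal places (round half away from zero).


M = AᵀA = [4419606025/207475216 -460364625/51868804; -460364625/51868804 47961250/12967201]. tr(M)=30692225/1227664, det(M)=15625/1227664
λ_max, λ_min = (30692225/1227664 ± √941935946450625/1507158896896)/2 = 25, 625/1227664
κ_2(A) = √(λ_max/λ_min) = √(25 / (625/1227664)) = 221.6000
bound on ‖Δx‖/‖x‖: κ·ε = 221.6000·1/83 = 2.6699

2.6699


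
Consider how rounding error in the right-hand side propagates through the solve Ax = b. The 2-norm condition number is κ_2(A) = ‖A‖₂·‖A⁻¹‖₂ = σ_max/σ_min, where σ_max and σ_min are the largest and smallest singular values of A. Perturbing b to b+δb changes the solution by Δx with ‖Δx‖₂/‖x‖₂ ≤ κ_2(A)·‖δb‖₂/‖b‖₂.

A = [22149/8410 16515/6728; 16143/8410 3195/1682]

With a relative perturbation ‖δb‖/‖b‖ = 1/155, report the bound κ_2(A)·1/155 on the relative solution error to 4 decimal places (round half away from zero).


0.4490

AᵀA = [15023493/1414562 114419655/11316496; 114419655/11316496 436073625/45265984]; tr = 1090161/53824, det = 18225/215296
solving λ² − 1090161/53824·λ + 18225/215296 = 0 gives λ = 81/4, 225/53824
σ_max=√(81/4)=(9/2), σ_min=√(225/53824)=(15/232) → κ = 69.6000
κ_2(A)·‖δb‖/‖b‖ = 0.4490


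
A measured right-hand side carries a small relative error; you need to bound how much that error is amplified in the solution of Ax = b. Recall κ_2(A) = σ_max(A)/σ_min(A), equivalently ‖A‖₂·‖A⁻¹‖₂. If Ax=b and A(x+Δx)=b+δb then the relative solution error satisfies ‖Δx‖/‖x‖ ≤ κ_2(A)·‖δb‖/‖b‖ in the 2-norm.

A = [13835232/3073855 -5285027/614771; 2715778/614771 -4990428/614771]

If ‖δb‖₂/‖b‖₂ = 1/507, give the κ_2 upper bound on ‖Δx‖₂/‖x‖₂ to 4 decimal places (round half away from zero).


form AᵀA = [446848868164/11234940025 -167519676024/2246988005; -167519676024/2246988005 62825067793/449397601] with trace 6980884301/38875225 and determinant 80604484/38875225
λ_max, λ_min = (6980884301/38875225 ± √48720211554142223001/1511283118800625)/2 = 4489/25, 17956/1555009
σ_max=√(4489/25)=(67/5), σ_min=√(17956/1555009)=(134/1247) → κ = 124.7000
κ_2(A)·‖δb‖/‖b‖ = 0.2460

0.2460


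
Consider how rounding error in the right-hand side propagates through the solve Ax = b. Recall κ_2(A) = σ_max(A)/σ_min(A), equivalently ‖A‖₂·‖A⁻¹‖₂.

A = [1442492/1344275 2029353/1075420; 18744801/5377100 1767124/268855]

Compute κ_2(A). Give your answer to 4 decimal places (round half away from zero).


M = AᵀA = [615456152401/46261127056 72103426380/2891320441; 72103426380/2891320441 2163276372025/46261127056]. tr(M)=4807495717/80036552, det(M)=577200625/2561169664
λ_max, λ_min = (4807495717/80036552 ± √1444140026593355529/400365603503044)/2 = 961/16, 600625/160073104
κ_2(A) = √(λ_max/λ_min) = √((961/16) / (600625/160073104)) = 126.5200

126.5200


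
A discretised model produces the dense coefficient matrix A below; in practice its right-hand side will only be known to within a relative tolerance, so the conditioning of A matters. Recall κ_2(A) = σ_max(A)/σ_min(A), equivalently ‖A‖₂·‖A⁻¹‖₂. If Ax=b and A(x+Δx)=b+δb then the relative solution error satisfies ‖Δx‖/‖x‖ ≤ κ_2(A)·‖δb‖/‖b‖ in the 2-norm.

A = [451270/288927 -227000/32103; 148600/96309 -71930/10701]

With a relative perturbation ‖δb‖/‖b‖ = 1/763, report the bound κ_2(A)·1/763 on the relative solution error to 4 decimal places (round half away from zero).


0.3185

M = AᵀA = [478456900/99261369 -236192000/11029041; -236192000/11029041 116640100/1225449]. tr(M)=5905000/59049, det(M)=10000/59049
solving λ² − 5905000/59049·λ + 10000/59049 = 0 gives λ = 100, 100/59049
κ = σ_max/σ_min = 10/(10/243) = 243.0000
perturbation bound = 243.0000·1/763 = 0.3185


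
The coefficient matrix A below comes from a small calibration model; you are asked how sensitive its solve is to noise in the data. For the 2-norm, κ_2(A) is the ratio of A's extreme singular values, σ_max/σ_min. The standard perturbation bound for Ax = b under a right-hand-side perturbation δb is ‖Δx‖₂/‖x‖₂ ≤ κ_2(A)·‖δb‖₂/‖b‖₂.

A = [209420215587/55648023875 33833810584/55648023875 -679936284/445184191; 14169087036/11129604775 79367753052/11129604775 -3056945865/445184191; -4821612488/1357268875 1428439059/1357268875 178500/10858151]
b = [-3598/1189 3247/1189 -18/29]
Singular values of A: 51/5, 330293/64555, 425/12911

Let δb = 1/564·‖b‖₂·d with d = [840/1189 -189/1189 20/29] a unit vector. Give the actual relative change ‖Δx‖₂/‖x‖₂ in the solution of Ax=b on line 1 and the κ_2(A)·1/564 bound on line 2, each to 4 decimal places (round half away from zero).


from the listed singular values, σ₁ = 51/5, σ_n = 425/12911
condition number: (51/5) ÷ (425/12911) = 309.8640
worst-case relative error ≤ 309.8640 × 1/564 = 0.5494
solve Ax = b  →  x = [-17.9343 -60.0929 -66.1306]
‖b‖₂ = 4.1231 and ‖x‖₂ = 91.1375
δb = ε·‖b‖·d = [0.0052 -0.0012 0.0050]; solving A·Δx = δb gives ‖Δx‖ = 0.2221
dividing the unrounded norms, ‖Δx‖/‖x‖ = 0.0024
realised/bound (from unrounded values) ≈ 0.0044

0.0024
0.5494


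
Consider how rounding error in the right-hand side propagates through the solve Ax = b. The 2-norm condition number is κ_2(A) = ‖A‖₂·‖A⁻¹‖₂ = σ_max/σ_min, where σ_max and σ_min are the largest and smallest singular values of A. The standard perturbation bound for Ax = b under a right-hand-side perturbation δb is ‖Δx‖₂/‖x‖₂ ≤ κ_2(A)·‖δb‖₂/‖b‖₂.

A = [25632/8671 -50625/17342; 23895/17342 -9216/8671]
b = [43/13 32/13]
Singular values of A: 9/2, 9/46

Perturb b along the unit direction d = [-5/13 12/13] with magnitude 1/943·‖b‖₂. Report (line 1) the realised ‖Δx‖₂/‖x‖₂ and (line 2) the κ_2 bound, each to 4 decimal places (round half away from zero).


0.0043
0.0244

σ_max = 9/2, σ_min = 9/46
κ_2(A) = (9/2) / (9/46) = 23.0000
bound on ‖Δx‖/‖x‖: κ·ε = 23.0000·1/943 = 0.0244
solve Ax = b  →  x = [4.1686 3.0881]
‖b‖ = 4.1231, ‖x‖ = 5.1878
re-solving with b+δb shifts x by Δx of norm 0.0223
dividing the unrounded norms, ‖Δx‖/‖x‖ = 0.0043
tightness: 0.0043 against a bound of 0.0244 (unrounded ratio ≈ 0.1766)


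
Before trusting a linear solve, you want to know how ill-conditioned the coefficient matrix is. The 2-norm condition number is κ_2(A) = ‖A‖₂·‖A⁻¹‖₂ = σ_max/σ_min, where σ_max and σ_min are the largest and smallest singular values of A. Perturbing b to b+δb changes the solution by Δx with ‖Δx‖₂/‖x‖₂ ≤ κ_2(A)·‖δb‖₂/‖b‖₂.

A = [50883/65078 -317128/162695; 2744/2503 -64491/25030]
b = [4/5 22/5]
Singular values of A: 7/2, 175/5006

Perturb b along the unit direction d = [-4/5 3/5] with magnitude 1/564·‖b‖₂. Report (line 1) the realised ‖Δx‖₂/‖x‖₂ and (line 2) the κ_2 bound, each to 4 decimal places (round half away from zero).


largest singular value 7/2, smallest 175/5006
κ_2(A) = (7/2) / (175/5006) = 100.1200
κ_2(A)·‖δb‖/‖b‖ = 0.1775
solve Ax = b  →  x = [53.2501 20.9495]
‖b‖₂ = 4.4721 and ‖x‖₂ = 57.2228
Δx = A⁻¹·δb where δb = 1/564·4.4721·d; ‖Δx‖ = 0.2268
dividing the unrounded norms, ‖Δx‖/‖x‖ = 0.0040
so the bound overstates the realised error by a factor of ≈ 44.7840 (computed from the unrounded values)

0.0040
0.1775


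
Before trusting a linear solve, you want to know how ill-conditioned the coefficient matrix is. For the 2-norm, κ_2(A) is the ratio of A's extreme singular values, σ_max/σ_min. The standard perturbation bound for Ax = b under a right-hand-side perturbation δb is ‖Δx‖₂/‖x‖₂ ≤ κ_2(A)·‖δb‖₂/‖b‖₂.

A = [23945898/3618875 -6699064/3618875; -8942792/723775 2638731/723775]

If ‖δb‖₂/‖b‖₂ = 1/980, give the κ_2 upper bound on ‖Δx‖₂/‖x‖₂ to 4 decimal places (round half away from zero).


0.1738

AᵀA = [8902229238436/45315765625 -2596386384648/45315765625; -2596386384648/45315765625 757612424689/45315765625]; tr = 15455746661/72505225, det = 113592964/72505225
char-poly roots: 5329/25 and 21316/2900209
κ = σ_max/σ_min = (73/5)/(146/1703) = 170.3000
κ_2(A)·‖δb‖/‖b‖ = 0.1738


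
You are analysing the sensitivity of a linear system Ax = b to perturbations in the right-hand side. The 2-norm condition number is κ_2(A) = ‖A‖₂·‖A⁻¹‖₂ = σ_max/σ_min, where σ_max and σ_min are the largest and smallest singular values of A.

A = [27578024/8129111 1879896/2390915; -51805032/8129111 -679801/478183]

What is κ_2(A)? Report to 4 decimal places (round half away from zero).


291.5750

M = AᵀA = [11918023350400/228658981489 13407610576392/1143294907445; 13407610576392/1143294907445 15087243960841/5716474537225]. tr(M)=186221194361/3400639225, det(M)=119946304/3400639225
char-poly roots: 1369/25 and 87616/136025569
κ = σ_max/σ_min = (37/5)/(296/11663) = 291.5750


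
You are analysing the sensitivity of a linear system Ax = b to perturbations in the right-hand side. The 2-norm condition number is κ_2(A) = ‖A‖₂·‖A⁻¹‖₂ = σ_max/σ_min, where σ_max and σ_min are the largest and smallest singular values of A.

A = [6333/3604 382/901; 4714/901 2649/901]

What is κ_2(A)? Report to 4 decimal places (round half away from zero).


13.2500

AᵀA = [395655625/12988816 26184375/1623602; 26184375/1623602 7163125/811801]; tr = 1765625/44944, det = 390625/44944
eigenvalues of AᵀA: λ = (tr ± √(tr²−4·det))/2 = 625/16, 625/2809
κ_2(A) = √(λ_max/λ_min) = √((625/16) / (625/2809)) = 13.2500


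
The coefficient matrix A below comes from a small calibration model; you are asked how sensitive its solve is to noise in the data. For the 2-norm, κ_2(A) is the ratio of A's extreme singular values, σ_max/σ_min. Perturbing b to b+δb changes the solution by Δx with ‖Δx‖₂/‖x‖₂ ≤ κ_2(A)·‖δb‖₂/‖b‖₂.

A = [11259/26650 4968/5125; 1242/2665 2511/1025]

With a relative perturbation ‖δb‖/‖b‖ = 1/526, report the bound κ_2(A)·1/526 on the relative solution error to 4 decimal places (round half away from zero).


M = AᵀA = [1662849/4202500 8148762/5253125; 8148762/5253125 182309049/26265625]. tr(M)=458541/62500, det(M)=531441/1562500
solving λ² − 458541/62500·λ + 531441/1562500 = 0 gives λ = 729/100, 729/15625
σ_max=√(729/100)=(27/10), σ_min=√(729/15625)=(27/125) → κ = 12.5000
bound on ‖Δx‖/‖x‖: κ·ε = 12.5000·1/526 = 0.0238

0.0238


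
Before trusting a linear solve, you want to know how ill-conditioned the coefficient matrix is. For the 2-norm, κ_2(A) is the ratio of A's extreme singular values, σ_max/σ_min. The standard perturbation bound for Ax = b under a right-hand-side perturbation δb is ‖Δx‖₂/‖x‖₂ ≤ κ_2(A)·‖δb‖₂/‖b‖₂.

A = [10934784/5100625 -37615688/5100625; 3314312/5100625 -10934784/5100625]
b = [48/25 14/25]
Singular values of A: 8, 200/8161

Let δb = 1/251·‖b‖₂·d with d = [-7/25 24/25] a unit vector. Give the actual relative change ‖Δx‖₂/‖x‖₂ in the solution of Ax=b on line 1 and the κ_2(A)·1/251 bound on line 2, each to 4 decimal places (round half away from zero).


from the listed singular values, σ₁ = 8, σ_n = 200/8161
κ_2(A) = 8 / (200/8161) = 326.4400
perturbation bound = 326.4400·1/251 = 1.3006
solve Ax = b  →  x = [0.0700 -0.2400]
‖b‖₂ = 2.0000 and ‖x‖₂ = 0.2500
δb = ε·‖b‖·d = [-0.0022 0.0076]; solving A·Δx = δb gives ‖Δx‖ = 0.3251
relative error = 1.3006
so the bound is sharp here: realised error equals the bound

1.3006
1.3006


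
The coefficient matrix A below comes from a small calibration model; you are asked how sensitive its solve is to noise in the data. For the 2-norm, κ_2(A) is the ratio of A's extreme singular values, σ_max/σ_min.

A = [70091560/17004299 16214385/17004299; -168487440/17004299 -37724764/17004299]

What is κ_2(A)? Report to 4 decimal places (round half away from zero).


398.7875

M = AᵀA = [197046415508800/1710924168529 44335150592040/1710924168529; 44335150592040/1710924168529 9976710649609/1710924168529]. tr(M)=123154744889/1017801409, det(M)=93702400/1017801409
λ_max, λ_min = (123154744889/1017801409 ± √15166709706935684895921/1035919708162385281)/2 = 121, 774400/1017801409
σ_max=√121=11, σ_min=√(774400/1017801409)=(880/31903) → κ = 398.7875


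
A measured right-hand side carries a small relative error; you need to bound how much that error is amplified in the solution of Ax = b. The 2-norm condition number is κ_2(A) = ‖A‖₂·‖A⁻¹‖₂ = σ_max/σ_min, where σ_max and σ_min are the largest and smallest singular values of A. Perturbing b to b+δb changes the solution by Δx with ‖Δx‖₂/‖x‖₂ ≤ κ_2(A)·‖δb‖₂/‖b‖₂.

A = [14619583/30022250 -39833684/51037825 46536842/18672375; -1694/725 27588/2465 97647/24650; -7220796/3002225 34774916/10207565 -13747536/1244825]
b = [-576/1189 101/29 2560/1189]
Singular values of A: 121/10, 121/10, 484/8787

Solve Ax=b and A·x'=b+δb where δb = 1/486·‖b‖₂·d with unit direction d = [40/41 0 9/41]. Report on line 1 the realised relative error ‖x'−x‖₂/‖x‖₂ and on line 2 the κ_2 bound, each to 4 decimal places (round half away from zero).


0.4520
0.4520

largest singular value 121/10, smallest 484/8787
κ = σ_max/σ_min = (121/10)/(484/8787) = 219.6750
bound on ‖Δx‖/‖x‖: κ·ε = 219.6750·1/486 = 0.4520
solve Ax = b  →  x = [-0.0926 0.3189 -0.0764]
‖b‖₂ = 4.1231 and ‖x‖₂ = 0.3408
with δb = [0.0083 0.0000 0.0019], A·Δx = δb → ‖Δx‖ = 0.1540
realised ‖Δx‖/‖x‖ = 0.4520
so the bound is sharp here: realised error equals the bound


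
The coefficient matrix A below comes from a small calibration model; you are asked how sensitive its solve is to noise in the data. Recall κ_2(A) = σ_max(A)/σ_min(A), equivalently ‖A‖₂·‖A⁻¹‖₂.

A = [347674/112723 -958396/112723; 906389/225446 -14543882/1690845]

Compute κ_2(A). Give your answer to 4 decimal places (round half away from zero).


22.4250

form AᵀA = [1551783425/60435076 -13780437449/226631535; -13780437449/226631535 497255831764/3399473025] with trace 13835352649/80460900 and determinant 1177999684/20115225
solving λ² − 13835352649/80460900·λ + 1177999684/20115225 = 0 gives λ = 17161/100, 274576/804609
so κ_2 = √((17161/100) / (274576/804609)) = 22.4250


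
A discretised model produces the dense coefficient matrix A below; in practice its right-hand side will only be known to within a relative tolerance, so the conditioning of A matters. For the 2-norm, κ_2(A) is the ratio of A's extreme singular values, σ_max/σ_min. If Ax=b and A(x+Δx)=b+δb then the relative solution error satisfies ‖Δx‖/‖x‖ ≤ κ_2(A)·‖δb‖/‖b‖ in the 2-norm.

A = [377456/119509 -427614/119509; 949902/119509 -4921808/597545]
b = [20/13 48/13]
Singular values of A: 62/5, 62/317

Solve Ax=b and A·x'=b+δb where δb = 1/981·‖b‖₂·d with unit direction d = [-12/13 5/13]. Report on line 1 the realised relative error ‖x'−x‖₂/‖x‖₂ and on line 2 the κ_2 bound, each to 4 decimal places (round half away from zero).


0.0646
0.0646

σ_max = 62/5, σ_min = 62/317
κ_2(A) = (62/5) / (62/317) = 63.4000
κ_2(A)·‖δb‖/‖b‖ = 0.0646
solve Ax = b  →  x = [0.2225 -0.2336]
‖b‖₂ = 4.0000 and ‖x‖₂ = 0.3226
with δb = [-0.0038 0.0016], A·Δx = δb → ‖Δx‖ = 0.0208
relative error = 0.0646
so the bound is sharp here: realised error equals the bound


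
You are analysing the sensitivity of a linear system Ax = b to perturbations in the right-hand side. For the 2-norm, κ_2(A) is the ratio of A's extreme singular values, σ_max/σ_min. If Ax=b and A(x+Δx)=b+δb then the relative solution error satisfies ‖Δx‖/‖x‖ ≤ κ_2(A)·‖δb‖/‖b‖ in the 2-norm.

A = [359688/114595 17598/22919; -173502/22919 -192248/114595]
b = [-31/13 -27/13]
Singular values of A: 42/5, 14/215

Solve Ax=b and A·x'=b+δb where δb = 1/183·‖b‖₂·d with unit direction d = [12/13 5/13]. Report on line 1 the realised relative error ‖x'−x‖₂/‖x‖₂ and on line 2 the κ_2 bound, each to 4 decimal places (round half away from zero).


largest singular value 42/5, smallest 14/215
κ = σ_max/σ_min = (42/5)/(14/215) = 129.0000
worst-case relative error ≤ 129.0000 × 1/183 = 0.7049
solve Ax = b  →  x = [10.2294 -44.9216]
2-norm of b is 3.1623; of x, 46.0716
with δb = [0.0160 0.0066], A·Δx = δb → ‖Δx‖ = 0.2654
relative error = 0.0058
realised/bound (from unrounded values) ≈ 0.0082

0.0058
0.7049


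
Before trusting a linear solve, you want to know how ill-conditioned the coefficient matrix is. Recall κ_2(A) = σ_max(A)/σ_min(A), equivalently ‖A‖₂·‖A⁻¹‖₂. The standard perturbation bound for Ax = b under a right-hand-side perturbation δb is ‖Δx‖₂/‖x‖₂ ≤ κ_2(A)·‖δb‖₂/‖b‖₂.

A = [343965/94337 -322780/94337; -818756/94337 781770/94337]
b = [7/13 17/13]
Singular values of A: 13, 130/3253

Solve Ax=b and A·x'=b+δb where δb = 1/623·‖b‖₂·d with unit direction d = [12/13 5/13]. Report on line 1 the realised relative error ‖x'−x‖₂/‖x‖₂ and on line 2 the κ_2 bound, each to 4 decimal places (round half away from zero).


0.0023
0.5222

largest singular value 13, smallest 130/3253
condition number: 13 ÷ (130/3253) = 325.3000
perturbation bound = 325.3000·1/623 = 0.5222
solve Ax = b  →  x = [17.2016 18.1732]
2-norm of b is 1.4142; of x, 25.0232
Δx = A⁻¹·δb where δb = 1/623·1.4142·d; ‖Δx‖ = 0.0568
dividing the unrounded norms, ‖Δx‖/‖x‖ = 0.0023
tightness: 0.0023 against a bound of 0.5222 (unrounded ratio ≈ 0.0043)


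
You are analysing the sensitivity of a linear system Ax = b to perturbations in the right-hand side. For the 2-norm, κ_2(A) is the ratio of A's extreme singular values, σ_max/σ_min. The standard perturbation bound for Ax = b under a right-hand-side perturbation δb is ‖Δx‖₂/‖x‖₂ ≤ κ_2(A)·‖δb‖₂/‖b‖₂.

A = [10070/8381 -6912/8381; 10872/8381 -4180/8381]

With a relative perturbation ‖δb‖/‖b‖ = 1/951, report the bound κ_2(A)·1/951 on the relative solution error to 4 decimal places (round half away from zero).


AᵀA = [261124/83521 -136800/83521; -136800/83521 77584/83521]; tr = 1172/289, det = 64/289
λ_max, λ_min = (1172/289 ± √1299600/83521)/2 = 4, 16/289
κ_2(A) = √(λ_max/λ_min) = √(4 / (16/289)) = 8.5000
κ_2(A)·‖δb‖/‖b‖ = 0.0089

0.0089


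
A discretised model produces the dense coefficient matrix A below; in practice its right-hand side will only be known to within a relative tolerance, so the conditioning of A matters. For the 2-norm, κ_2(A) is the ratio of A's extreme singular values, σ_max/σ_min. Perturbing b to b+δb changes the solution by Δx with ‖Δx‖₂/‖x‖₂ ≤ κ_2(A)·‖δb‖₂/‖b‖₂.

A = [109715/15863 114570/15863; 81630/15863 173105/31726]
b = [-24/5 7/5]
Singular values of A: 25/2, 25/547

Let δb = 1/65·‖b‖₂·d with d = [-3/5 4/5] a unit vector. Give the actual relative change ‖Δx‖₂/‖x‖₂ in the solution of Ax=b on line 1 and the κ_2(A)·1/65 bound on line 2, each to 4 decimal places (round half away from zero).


from the listed singular values, σ₁ = 25/2, σ_n = 25/547
condition number: (25/2) ÷ (25/547) = 273.5000
perturbation bound = 273.5000·1/65 = 4.2077
solve Ax = b  →  x = [-63.5421 60.1848]
2-norm of b is 5.0000; of x, 87.5203
with δb = [-0.0462 0.0615], A·Δx = δb → ‖Δx‖ = 1.6831
relative error = 0.0192
tightness: 0.0192 against a bound of 4.2077 (unrounded ratio ≈ 0.0046)

0.0192
4.2077


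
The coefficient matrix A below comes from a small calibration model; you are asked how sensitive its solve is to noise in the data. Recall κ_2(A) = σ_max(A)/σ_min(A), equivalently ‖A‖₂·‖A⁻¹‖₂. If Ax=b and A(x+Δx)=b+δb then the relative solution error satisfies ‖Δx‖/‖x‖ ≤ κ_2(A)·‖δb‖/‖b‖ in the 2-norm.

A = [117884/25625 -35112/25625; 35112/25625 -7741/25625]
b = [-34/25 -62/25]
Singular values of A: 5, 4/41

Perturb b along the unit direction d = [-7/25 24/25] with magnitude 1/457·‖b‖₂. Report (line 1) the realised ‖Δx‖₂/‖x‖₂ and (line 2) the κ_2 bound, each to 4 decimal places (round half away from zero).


from the listed singular values, σ₁ = 5, σ_n = 4/41
condition number: 5 ÷ (4/41) = 51.2500
perturbation bound = 51.2500·1/457 = 0.1121
solve Ax = b  →  x = [-6.1240 -19.5680]
‖b‖₂ = 2.8284 and ‖x‖₂ = 20.5039
with δb = [-0.0017 0.0059], A·Δx = δb → ‖Δx‖ = 0.0634
relative error = 0.0031
tightness: 0.0031 against a bound of 0.1121 (unrounded ratio ≈ 0.0276)

0.0031
0.1121


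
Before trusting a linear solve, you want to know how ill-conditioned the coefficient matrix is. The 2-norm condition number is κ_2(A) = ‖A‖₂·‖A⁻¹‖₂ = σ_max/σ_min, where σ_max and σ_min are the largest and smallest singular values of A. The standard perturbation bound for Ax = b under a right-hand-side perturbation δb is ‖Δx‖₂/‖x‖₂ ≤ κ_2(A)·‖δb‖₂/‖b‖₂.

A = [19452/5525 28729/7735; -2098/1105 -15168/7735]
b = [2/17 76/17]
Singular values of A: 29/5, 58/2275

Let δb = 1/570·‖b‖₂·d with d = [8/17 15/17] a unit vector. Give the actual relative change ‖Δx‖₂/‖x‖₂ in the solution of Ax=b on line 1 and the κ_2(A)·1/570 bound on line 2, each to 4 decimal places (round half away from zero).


σ_max = 29/5, σ_min = 58/2275
condition number: (29/5) ÷ (58/2275) = 227.5000
perturbation bound = 227.5000·1/570 = 0.3991
solve Ax = b  →  x = [-113.8526 107.9548]
‖b‖₂ = 4.4721 and ‖x‖₂ = 156.8969
re-solving with b+δb shifts x by Δx of norm 0.3077
relative error = 0.0020
so the bound overstates the realised error by a factor of ≈ 203.4827 (computed from the unrounded values)

0.0020
0.3991
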